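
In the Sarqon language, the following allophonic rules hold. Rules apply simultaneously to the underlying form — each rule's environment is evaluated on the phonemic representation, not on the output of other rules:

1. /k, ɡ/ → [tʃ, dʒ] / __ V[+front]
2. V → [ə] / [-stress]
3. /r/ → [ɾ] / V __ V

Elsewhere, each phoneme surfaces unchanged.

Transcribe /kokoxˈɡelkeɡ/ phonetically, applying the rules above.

/k/ (word-initial) is in the target of rule 1 but the environment (before a front vowel) is not met → [k].
Rule 2 applies to /o/ (between /k/ and /k/: in an unstressed syllable) → [ə].
/k/ (between /o/ and /o/): rule 1 targets it, but not before a front vowel → unchanged [k].
/o/ (between /k/ and /x/) occurs in an unstressed syllable → [ə] by rule 2.
/x/ (between /o/ and /ɡ/) is unaffected → [x].
/ɡ/ — between /x/ and /e/, before a front vowel — surfaces as [dʒ] (rule 1).
/e/ (between /ɡ/ and /l/) fails the environment for rule 2, so it stays [e].
/l/ — not in any rule's target class → [l].
/k/ (between /l/ and /e/): before a front vowel, so rule 1 applies → [tʃ].
/e/ (between /k/ and /ɡ/): in an unstressed syllable, so rule 2 applies → [ə].
/ɡ/ — word-final; rule 1 does not apply here → [ɡ].

[kəkəxˈdʒeltʃəɡ]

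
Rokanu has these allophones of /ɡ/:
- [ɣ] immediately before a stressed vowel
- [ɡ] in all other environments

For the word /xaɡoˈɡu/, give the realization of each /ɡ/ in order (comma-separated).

Occurrence 1 (position 3): no conditioning environment matches → elsewhere allophone [ɡ].
Occurrence 2 (position 5): immediately before a stressed vowel → [ɣ].

[ɡ], [ɣ]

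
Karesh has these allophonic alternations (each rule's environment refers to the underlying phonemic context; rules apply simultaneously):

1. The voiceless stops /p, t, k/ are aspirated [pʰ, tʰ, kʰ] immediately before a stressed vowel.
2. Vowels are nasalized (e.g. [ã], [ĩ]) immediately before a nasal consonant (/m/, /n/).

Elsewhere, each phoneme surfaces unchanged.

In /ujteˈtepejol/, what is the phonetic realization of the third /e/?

[e]

/e/ (between /p/ and /j/): rule 2 targets it, but not before a nasal consonant → unchanged [e].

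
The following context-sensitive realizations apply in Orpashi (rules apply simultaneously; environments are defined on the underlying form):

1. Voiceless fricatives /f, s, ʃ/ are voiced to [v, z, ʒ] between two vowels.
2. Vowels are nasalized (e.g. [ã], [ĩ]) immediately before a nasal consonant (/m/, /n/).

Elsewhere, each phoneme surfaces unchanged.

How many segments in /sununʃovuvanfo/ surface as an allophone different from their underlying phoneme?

Segments that undergo a rule: /u/ → [ũ] (rule 2); /u/ → [ũ] (rule 2); /a/ → [ã] (rule 2).
All other segments surface unchanged.

3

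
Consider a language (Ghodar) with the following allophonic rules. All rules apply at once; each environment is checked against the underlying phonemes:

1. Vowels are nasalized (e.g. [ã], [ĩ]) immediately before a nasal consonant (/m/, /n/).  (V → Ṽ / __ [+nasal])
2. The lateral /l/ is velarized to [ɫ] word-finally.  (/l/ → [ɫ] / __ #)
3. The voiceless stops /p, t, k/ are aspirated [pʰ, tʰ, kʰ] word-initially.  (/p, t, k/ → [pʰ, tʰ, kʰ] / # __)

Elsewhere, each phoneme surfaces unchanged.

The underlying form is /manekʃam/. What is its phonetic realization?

/a/ meets the environment for rule 1 (before a nasal consonant) → [ã].
/e/ (between /n/ and /k/): rule 1 targets it, but not before a nasal consonant → unchanged [e].
/k/ — between /e/ and /ʃ/; rule 3 does not apply here → [k].
/a/ (between /ʃ/ and /m/) occurs before a nasal consonant → [ã] by rule 1.

[mãnekʃãm]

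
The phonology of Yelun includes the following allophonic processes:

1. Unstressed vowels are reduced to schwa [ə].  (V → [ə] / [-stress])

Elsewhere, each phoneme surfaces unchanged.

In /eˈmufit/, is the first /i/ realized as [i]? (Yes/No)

/i/ — between /f/ and /t/, in an unstressed syllable — surfaces as [ə] (rule 1).
The actual realization is [ə], not [i].

No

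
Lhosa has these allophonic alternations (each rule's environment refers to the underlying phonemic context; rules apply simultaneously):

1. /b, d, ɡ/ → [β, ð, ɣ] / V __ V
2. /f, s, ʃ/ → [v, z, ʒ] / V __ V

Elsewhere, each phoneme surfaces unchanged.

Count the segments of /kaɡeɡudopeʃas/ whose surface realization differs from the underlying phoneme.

Segments that undergo a rule: /ɡ/ → [ɣ] (rule 1); /ɡ/ → [ɣ] (rule 1); /d/ → [ð] (rule 1); /ʃ/ → [ʒ] (rule 2).
All other segments surface unchanged.

4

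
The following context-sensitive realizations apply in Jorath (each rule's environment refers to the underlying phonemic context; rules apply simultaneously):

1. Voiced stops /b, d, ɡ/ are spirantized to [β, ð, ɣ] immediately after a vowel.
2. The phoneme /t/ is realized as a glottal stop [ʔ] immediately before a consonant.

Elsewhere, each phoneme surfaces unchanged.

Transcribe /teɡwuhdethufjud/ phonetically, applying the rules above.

/t/ (word-initial) fails the environment for rule 2, so it stays [t].
/e/ stays [e].
/ɡ/ (between /e/ and /w/): immediately after a vowel, so rule 1 applies → [ɣ].
/w/ — not in any rule's target class → [w].
/u/ stays [u].
/h/ (between /u/ and /d/): no rule targets it → [h].
/d/ (between /h/ and /e/) fails the environment for rule 1, so it stays [d].
/e/ stays [e].
/t/ meets the environment for rule 2 (immediately before a consonant) → [ʔ].
/h/ (between /t/ and /u/): no rule targets it → [h].
/u/ (between /h/ and /f/): no rule targets it → [u].
/f/ — not in any rule's target class → [f].
/j/ (between /f/ and /u/): no rule targets it → [j].
/u/ (between /j/ and /d/) is unaffected → [u].
/d/ meets the environment for rule 1 (immediately after a vowel) → [ð].

[teɣwuhdeʔhufjuð]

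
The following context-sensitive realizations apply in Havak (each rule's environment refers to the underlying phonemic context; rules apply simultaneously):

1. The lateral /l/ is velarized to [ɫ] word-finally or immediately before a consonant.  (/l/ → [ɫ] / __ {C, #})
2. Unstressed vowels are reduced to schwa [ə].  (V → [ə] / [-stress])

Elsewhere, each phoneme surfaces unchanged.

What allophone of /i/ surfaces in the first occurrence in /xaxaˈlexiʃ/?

/i/ meets the environment for rule 2 (in an unstressed syllable) → [ə].

[ə]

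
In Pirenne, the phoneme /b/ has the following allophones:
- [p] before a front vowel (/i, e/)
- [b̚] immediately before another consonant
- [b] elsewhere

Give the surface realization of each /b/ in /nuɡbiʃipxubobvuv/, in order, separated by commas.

Occurrence 1 (position 4): before a front vowel (/i, e/) → [p].
Occurrence 2 (position 11): no conditioning environment matches → elsewhere allophone [b].
Occurrence 3 (position 13): immediately before another consonant → [b̚].

[p], [b], [b̚]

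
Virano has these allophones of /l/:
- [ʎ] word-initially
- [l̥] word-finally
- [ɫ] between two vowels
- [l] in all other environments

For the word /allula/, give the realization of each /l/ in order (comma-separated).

[l], [l], [ɫ]

Occurrence 1 (position 2): no conditioning environment matches → elsewhere allophone [l].
Occurrence 2 (position 3): no conditioning environment matches → elsewhere allophone [l].
Occurrence 3 (position 5): between two vowels → [ɫ].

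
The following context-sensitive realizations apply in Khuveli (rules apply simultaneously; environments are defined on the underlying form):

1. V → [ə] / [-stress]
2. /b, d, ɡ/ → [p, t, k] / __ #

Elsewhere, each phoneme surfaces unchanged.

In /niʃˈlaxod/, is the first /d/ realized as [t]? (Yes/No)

/d/ — word-final, word-finally — surfaces as [t] (rule 2).
The actual realization is [t], which matches [t].

Yes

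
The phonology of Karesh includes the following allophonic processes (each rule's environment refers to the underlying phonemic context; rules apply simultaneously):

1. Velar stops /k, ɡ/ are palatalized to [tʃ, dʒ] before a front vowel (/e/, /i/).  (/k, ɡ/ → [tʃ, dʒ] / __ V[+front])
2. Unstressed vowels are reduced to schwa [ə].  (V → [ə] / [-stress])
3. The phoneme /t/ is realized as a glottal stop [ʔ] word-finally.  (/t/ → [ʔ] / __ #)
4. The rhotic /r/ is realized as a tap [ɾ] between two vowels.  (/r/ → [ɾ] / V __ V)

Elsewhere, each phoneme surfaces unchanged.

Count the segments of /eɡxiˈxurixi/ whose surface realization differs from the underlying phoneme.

Segments that undergo a rule: /e/ → [ə] (rule 2); /i/ → [ə] (rule 2); /r/ → [ɾ] (rule 4); /i/ → [ə] (rule 2); /i/ → [ə] (rule 2).
All other segments surface unchanged.

5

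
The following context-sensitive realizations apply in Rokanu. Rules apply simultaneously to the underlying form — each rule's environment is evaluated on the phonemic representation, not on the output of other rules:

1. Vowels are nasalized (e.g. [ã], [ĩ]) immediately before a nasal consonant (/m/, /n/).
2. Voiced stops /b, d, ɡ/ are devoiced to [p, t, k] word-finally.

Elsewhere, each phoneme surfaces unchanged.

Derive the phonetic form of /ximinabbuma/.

/i/ meets the environment for rule 1 (before a nasal consonant) → [ĩ].
/i/ — between /m/ and /n/, before a nasal consonant — surfaces as [ĩ] (rule 1).
/a/ (between /n/ and /b/) fails the environment for rule 1, so it stays [a].
/b/ (between /a/ and /b/): rule 2 targets it, but not word-finally → unchanged [b].
/b/ (between /b/ and /u/) is in the target of rule 2 but the environment (word-finally) is not met → [b].
/u/ (between /b/ and /m/): before a nasal consonant, so rule 1 applies → [ũ].
/a/ (word-final) is in the target of rule 1 but the environment (before a nasal consonant) is not met → [a].

[xĩmĩnabbũma]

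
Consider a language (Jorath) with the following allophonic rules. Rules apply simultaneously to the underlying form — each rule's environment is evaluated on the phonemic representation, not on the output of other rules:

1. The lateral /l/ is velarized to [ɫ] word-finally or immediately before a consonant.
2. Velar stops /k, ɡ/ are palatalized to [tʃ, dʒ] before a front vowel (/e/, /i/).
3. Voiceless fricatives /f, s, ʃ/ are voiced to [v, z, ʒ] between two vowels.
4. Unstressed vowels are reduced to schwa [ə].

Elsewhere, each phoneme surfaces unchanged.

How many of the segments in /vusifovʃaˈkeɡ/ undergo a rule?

Segments that undergo a rule: /u/ → [ə] (rule 4); /s/ → [z] (rule 3); /i/ → [ə] (rule 4); /f/ → [v] (rule 3); /o/ → [ə] (rule 4); /a/ → [ə] (rule 4); /k/ → [tʃ] (rule 2).
All other segments surface unchanged.

7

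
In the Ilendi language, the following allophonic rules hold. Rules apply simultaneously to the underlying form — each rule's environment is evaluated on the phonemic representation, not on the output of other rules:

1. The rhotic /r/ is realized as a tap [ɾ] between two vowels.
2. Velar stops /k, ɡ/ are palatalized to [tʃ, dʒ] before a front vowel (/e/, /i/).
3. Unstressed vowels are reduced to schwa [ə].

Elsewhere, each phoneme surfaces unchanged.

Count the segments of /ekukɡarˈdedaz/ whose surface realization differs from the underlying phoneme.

Segments that undergo a rule: /e/ → [ə] (rule 3); /u/ → [ə] (rule 3); /a/ → [ə] (rule 3); /a/ → [ə] (rule 3).
All other segments surface unchanged.

4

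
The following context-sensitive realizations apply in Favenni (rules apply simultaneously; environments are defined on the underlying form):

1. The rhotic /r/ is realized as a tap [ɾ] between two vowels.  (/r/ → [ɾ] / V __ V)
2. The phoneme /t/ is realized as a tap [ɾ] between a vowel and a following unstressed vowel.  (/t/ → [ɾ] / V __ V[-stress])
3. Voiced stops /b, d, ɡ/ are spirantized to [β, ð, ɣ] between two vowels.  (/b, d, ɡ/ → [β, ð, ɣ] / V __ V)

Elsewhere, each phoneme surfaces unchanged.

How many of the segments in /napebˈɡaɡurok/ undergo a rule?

Segments that undergo a rule: /ɡ/ → [ɣ] (rule 3); /r/ → [ɾ] (rule 1).
All other segments surface unchanged.

2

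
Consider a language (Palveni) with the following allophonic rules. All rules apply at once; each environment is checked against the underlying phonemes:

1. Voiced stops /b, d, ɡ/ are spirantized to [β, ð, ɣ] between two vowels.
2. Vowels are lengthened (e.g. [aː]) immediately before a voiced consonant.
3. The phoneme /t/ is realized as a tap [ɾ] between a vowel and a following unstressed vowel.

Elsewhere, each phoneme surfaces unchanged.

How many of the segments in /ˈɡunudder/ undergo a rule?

Segments that undergo a rule: /u/ → [uː] (rule 2); /u/ → [uː] (rule 2); /e/ → [eː] (rule 2).
All other segments surface unchanged.

3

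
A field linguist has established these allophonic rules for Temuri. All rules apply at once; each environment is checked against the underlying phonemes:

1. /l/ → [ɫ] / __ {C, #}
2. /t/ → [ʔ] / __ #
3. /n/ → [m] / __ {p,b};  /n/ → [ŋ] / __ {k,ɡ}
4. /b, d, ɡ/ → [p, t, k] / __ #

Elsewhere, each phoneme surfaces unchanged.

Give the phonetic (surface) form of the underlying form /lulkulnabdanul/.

/l/ (word-initial) fails the environment for rule 1, so it stays [l].
/u/ — not in any rule's target class → [u].
/l/ (between /u/ and /k/): word-finally or immediately before a consonant, so rule 1 applies → [ɫ].
/k/ — not in any rule's target class → [k].
/u/ (between /k/ and /l/): no rule targets it → [u].
/l/ meets the environment for rule 1 (word-finally or immediately before a consonant) → [ɫ].
/n/ — between /l/ and /a/; rule 3 does not apply here → [n].
/a/ — not in any rule's target class → [a].
/b/ — between /a/ and /d/; rule 4 does not apply here → [b].
/d/ (between /b/ and /a/): rule 4 targets it, but not word-finally → unchanged [d].
/a/ (between /d/ and /n/): no rule targets it → [a].
/n/ (between /a/ and /u/) is in the target of rule 3 but the environment (before a labial or velar stop) is not met → [n].
/u/ stays [u].
/l/ — word-final, word-finally or immediately before a consonant — surfaces as [ɫ] (rule 1).

[luɫkuɫnabdanuɫ]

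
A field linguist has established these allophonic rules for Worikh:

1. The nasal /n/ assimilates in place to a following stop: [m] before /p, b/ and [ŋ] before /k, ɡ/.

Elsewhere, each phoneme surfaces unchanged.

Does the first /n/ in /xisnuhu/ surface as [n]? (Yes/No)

/n/ (between /s/ and /u/): rule 1 targets it, but not before a labial or velar stop → unchanged [n].
The actual realization is [n], which matches [n].

Yes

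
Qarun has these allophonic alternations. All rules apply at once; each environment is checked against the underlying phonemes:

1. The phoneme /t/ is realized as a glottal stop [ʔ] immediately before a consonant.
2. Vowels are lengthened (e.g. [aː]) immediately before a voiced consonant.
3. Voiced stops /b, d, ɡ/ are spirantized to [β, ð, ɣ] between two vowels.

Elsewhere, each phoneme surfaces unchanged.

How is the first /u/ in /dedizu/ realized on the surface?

/u/ (word-final) fails the environment for rule 2, so it stays [u].

[u]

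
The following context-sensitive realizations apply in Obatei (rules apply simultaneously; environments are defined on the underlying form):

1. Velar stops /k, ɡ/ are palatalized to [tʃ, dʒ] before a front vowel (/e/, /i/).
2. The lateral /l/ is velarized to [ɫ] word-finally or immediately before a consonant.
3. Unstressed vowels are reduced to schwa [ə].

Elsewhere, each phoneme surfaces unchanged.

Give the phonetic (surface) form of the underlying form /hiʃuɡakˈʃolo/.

[həʃəɡəkˈʃolə]

/h/ stays [h].
/i/ (between /h/ and /ʃ/): in an unstressed syllable, so rule 3 applies → [ə].
/ʃ/ (between /i/ and /u/) is unaffected → [ʃ].
/u/ (between /ʃ/ and /ɡ/): in an unstressed syllable, so rule 3 applies → [ə].
/ɡ/ (between /u/ and /a/): rule 1 targets it, but not before a front vowel → unchanged [ɡ].
/a/ (between /ɡ/ and /k/) occurs in an unstressed syllable → [ə] by rule 3.
/k/ (between /a/ and /ʃ/) is in the target of rule 1 but the environment (before a front vowel) is not met → [k].
/ʃ/ (between /k/ and /o/): no rule targets it → [ʃ].
/o/ (between /ʃ/ and /l/) fails the environment for rule 3, so it stays [o].
/l/ (between /o/ and /o/) is in the target of rule 2 but the environment (word-finally or immediately before a consonant) is not met → [l].
/o/ (word-final): in an unstressed syllable, so rule 3 applies → [ə].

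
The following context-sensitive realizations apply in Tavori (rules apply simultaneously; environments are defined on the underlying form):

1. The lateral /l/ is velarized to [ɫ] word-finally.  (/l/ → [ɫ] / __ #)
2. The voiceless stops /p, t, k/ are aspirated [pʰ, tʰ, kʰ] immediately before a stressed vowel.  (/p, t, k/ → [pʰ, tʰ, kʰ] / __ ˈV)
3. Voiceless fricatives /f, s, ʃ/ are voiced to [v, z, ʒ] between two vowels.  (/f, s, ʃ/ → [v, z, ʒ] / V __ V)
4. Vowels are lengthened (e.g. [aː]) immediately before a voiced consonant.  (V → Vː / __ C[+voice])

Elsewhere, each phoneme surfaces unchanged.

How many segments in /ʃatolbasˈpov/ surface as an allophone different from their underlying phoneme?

3

Segments that undergo a rule: /o/ → [oː] (rule 4); /p/ → [pʰ] (rule 2); /o/ → [oː] (rule 4).
All other segments surface unchanged.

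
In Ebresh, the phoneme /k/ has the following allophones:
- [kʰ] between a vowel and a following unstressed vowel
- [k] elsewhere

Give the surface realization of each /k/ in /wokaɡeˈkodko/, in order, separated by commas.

[kʰ], [k], [k]

Occurrence 1 (position 3): between a vowel and a following unstressed vowel → [kʰ].
Occurrence 2 (position 7): no conditioning environment matches → elsewhere allophone [k].
Occurrence 3 (position 10): no conditioning environment matches → elsewhere allophone [k].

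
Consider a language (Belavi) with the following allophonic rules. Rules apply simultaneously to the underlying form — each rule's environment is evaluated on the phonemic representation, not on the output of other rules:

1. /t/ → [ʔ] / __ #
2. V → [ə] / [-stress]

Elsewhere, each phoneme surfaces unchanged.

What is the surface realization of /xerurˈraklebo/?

[xərərˈrakləbə]

/e/ (between /x/ and /r/) occurs in an unstressed syllable → [ə] by rule 2.
/u/ (between /r/ and /r/) occurs in an unstressed syllable → [ə] by rule 2.
/a/ — between /r/ and /k/; rule 2 does not apply here → [a].
/e/ meets the environment for rule 2 (in an unstressed syllable) → [ə].
/o/ meets the environment for rule 2 (in an unstressed syllable) → [ə].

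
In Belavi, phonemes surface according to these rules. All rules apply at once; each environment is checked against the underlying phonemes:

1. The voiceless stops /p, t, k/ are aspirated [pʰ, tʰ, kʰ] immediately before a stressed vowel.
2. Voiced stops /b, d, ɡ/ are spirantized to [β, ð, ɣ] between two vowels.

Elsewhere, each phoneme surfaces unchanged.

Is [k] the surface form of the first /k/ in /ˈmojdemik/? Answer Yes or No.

Yes

/k/ (word-final) fails the environment for rule 1, so it stays [k].
The actual realization is [k], which matches [k].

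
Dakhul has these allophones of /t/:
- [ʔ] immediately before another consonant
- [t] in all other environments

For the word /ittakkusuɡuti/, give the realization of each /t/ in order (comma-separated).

Occurrence 1 (position 2): immediately before another consonant → [ʔ].
Occurrence 2 (position 3): no conditioning environment matches → elsewhere allophone [t].
Occurrence 3 (position 12): no conditioning environment matches → elsewhere allophone [t].

[ʔ], [t], [t]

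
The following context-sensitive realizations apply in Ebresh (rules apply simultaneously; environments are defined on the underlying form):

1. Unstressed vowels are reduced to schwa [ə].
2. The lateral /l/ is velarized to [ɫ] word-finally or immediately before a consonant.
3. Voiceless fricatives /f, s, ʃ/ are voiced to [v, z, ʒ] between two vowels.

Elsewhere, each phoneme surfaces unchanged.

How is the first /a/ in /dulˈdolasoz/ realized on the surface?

[ə]

Rule 1 applies to /a/ (between /l/ and /s/: in an unstressed syllable) → [ə].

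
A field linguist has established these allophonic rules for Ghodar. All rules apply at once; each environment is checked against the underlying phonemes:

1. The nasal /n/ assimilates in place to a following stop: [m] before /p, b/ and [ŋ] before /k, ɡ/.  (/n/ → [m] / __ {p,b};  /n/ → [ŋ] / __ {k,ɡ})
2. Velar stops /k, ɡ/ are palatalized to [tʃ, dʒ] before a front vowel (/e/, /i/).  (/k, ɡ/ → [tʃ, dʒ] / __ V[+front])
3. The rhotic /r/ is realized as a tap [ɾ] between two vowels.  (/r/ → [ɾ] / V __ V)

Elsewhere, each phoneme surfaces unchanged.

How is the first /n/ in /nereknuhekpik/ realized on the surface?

[n]

/n/ (word-initial) is in the target of rule 1 but the environment (before a labial or velar stop) is not met → [n].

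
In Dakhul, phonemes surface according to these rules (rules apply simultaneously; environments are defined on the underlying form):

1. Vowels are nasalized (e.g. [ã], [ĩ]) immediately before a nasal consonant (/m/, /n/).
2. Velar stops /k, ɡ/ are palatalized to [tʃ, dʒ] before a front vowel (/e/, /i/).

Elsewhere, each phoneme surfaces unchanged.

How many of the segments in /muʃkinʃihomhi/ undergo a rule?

Segments that undergo a rule: /k/ → [tʃ] (rule 2); /i/ → [ĩ] (rule 1); /o/ → [õ] (rule 1).
All other segments surface unchanged.

3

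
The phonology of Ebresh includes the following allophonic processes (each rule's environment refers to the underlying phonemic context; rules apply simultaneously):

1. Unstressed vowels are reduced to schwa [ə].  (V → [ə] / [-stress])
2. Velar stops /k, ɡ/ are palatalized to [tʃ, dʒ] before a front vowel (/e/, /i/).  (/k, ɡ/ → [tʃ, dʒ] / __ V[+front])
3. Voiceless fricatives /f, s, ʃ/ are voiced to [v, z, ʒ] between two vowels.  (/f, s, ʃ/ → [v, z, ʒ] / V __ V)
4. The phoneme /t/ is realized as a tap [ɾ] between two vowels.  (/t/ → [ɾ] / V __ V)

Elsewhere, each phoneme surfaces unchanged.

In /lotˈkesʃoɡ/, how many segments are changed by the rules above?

3

Segments that undergo a rule: /o/ → [ə] (rule 1); /k/ → [tʃ] (rule 2); /o/ → [ə] (rule 1).
All other segments surface unchanged.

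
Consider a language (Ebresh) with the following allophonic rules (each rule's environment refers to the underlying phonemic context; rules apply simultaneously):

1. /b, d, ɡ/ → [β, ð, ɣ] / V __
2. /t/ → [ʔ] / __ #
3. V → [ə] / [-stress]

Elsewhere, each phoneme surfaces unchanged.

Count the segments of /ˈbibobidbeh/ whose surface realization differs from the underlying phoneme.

Segments that undergo a rule: /b/ → [β] (rule 1); /o/ → [ə] (rule 3); /b/ → [β] (rule 1); /i/ → [ə] (rule 3); /d/ → [ð] (rule 1); /e/ → [ə] (rule 3).
All other segments surface unchanged.

6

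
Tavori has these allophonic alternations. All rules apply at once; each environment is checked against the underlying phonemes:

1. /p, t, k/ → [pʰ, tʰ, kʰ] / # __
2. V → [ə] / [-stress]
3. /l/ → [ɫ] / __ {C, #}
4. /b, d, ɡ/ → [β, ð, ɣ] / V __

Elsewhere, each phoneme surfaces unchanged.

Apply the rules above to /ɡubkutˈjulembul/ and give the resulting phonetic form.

/ɡ/ (word-initial): rule 4 targets it, but not immediately after a vowel → unchanged [ɡ].
/u/ (between /ɡ/ and /b/): in an unstressed syllable, so rule 2 applies → [ə].
Rule 4 applies to /b/ (between /u/ and /k/: immediately after a vowel) → [β].
/k/ (between /b/ and /u/): rule 1 targets it, but not word-initially → unchanged [k].
/u/ (between /k/ and /t/) occurs in an unstressed syllable → [ə] by rule 2.
/t/ (between /u/ and /j/) is in the target of rule 1 but the environment (word-initially) is not met → [t].
/j/ (between /t/ and /u/) is unaffected → [j].
/u/ — between /j/ and /l/; rule 2 does not apply here → [u].
/l/ (between /u/ and /e/): rule 3 targets it, but not word-finally or immediately before a consonant → unchanged [l].
/e/ meets the environment for rule 2 (in an unstressed syllable) → [ə].
/m/ — not in any rule's target class → [m].
/b/ (between /m/ and /u/) fails the environment for rule 4, so it stays [b].
/u/ meets the environment for rule 2 (in an unstressed syllable) → [ə].
/l/ meets the environment for rule 3 (word-finally or immediately before a consonant) → [ɫ].

[ɡəβkətˈjuləmbəɫ]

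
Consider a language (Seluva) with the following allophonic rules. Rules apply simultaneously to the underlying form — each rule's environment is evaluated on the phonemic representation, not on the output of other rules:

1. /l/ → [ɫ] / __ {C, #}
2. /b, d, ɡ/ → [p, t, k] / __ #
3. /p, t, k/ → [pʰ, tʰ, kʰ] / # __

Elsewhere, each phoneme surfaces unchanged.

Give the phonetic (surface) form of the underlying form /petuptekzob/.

/p/ (word-initial) occurs word-initially → [pʰ] by rule 3.
/e/ (between /p/ and /t/) is unaffected → [e].
/t/ — between /e/ and /u/; rule 3 does not apply here → [t].
/u/ (between /t/ and /p/): no rule targets it → [u].
/p/ (between /u/ and /t/) fails the environment for rule 3, so it stays [p].
/t/ — between /p/ and /e/; rule 3 does not apply here → [t].
/e/ (between /t/ and /k/): no rule targets it → [e].
/k/ (between /e/ and /z/) fails the environment for rule 3, so it stays [k].
/z/ (between /k/ and /o/): no rule targets it → [z].
/o/ stays [o].
/b/ meets the environment for rule 2 (word-finally) → [p].

[pʰetuptekzop]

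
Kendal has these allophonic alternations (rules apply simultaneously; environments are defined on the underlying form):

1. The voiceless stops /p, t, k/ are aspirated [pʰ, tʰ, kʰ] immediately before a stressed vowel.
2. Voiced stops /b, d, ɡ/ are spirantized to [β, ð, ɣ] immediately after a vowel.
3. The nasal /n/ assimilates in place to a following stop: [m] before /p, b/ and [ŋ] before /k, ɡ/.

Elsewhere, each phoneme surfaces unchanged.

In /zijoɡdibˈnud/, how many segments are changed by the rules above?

3

Segments that undergo a rule: /ɡ/ → [ɣ] (rule 2); /b/ → [β] (rule 2); /d/ → [ð] (rule 2).
All other segments surface unchanged.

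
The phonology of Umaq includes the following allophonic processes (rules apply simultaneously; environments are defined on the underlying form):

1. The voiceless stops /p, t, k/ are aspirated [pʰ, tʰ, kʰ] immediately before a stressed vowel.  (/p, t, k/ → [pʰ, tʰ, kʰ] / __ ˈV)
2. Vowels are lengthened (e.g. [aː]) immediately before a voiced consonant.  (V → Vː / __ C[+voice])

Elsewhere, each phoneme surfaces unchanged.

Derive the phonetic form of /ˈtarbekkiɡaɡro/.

/t/ (word-initial) occurs immediately before a stressed vowel → [tʰ] by rule 1.
/a/ (between /t/ and /r/): before a voiced consonant, so rule 2 applies → [aː].
/r/ (between /a/ and /b/) is unaffected → [r].
/b/ (between /r/ and /e/) is unaffected → [b].
/e/ (between /b/ and /k/) is in the target of rule 2 but the environment (before a voiced consonant) is not met → [e].
/k/ (between /e/ and /k/) fails the environment for rule 1, so it stays [k].
/k/ (between /k/ and /i/): rule 1 targets it, but not immediately before a stressed vowel → unchanged [k].
/i/ — between /k/ and /ɡ/, before a voiced consonant — surfaces as [iː] (rule 2).
/ɡ/ — not in any rule's target class → [ɡ].
/a/ (between /ɡ/ and /ɡ/) occurs before a voiced consonant → [aː] by rule 2.
/ɡ/ (between /a/ and /r/): no rule targets it → [ɡ].
/r/ (between /ɡ/ and /o/): no rule targets it → [r].
/o/ (word-final): rule 2 targets it, but not before a voiced consonant → unchanged [o].

[ˈtʰaːrbekkiːɡaːɡro]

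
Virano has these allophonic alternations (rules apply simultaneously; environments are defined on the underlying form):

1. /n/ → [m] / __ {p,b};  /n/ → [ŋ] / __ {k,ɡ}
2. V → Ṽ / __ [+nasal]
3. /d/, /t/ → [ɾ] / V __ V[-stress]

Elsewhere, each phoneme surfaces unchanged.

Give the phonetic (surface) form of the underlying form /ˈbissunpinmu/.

[ˈbissũmpĩnmu]

/b/ stays [b].
/i/ (between /b/ and /s/) fails the environment for rule 2, so it stays [i].
/s/ (between /i/ and /s/): no rule targets it → [s].
/s/ (between /s/ and /u/): no rule targets it → [s].
/u/ (between /s/ and /n/) occurs before a nasal consonant → [ũ] by rule 2.
/n/ meets the environment for rule 1 (before a labial or velar stop) → [m].
/p/ (between /n/ and /i/): no rule targets it → [p].
/i/ (between /p/ and /n/) occurs before a nasal consonant → [ĩ] by rule 2.
/n/ — between /i/ and /m/; rule 1 does not apply here → [n].
/m/ (between /n/ and /u/) is unaffected → [m].
/u/ — word-final; rule 2 does not apply here → [u].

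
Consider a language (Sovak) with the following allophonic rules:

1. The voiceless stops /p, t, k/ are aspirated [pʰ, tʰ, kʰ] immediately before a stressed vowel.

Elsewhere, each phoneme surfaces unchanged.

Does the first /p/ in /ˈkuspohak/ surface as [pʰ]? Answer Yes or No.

No

/p/ (between /s/ and /o/) is in the target of rule 1 but the environment (immediately before a stressed vowel) is not met → [p].
The actual realization is [p], not [pʰ].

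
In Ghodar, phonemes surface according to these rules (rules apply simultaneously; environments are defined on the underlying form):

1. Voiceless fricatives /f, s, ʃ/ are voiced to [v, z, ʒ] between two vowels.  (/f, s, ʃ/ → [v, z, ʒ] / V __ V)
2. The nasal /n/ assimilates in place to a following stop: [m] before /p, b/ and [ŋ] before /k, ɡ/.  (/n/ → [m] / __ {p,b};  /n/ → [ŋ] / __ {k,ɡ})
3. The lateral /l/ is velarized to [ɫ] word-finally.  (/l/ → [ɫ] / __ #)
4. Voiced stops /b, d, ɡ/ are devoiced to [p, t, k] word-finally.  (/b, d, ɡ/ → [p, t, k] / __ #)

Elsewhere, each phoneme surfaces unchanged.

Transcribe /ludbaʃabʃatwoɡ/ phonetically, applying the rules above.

[ludbaʒabʃatwok]

/l/ (word-initial) is in the target of rule 3 but the environment (word-finally) is not met → [l].
/u/ — not in any rule's target class → [u].
/d/ — between /u/ and /b/; rule 4 does not apply here → [d].
/b/ (between /d/ and /a/) fails the environment for rule 4, so it stays [b].
/a/ stays [a].
/ʃ/ (between /a/ and /a/): between two vowels, so rule 1 applies → [ʒ].
/a/ stays [a].
/b/ (between /a/ and /ʃ/) is in the target of rule 4 but the environment (word-finally) is not met → [b].
/ʃ/ (between /b/ and /a/) is in the target of rule 1 but the environment (between two vowels) is not met → [ʃ].
/a/ (between /ʃ/ and /t/) is unaffected → [a].
/t/ — not in any rule's target class → [t].
/w/ — not in any rule's target class → [w].
/o/ (between /w/ and /ɡ/): no rule targets it → [o].
Rule 4 applies to /ɡ/ (word-final: word-finally) → [k].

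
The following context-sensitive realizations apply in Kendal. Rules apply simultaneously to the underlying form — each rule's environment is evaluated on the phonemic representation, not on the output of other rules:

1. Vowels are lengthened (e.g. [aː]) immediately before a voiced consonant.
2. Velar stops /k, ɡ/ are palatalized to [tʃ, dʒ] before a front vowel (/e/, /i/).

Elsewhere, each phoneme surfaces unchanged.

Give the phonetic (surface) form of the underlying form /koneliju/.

/k/ — word-initial; rule 2 does not apply here → [k].
/o/ meets the environment for rule 1 (before a voiced consonant) → [oː].
/n/ — not in any rule's target class → [n].
/e/ (between /n/ and /l/): before a voiced consonant, so rule 1 applies → [eː].
/l/ stays [l].
/i/ — between /l/ and /j/, before a voiced consonant — surfaces as [iː] (rule 1).
/j/ (between /i/ and /u/): no rule targets it → [j].
/u/ (word-final): rule 1 targets it, but not before a voiced consonant → unchanged [u].

[koːneːliːju]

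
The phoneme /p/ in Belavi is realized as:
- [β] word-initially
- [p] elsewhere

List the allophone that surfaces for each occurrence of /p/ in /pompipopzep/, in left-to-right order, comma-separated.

[β], [p], [p], [p], [p]

Occurrence 1 (position 1): word-initially → [β].
Occurrence 2 (position 4): no conditioning environment matches → elsewhere allophone [p].
Occurrence 3 (position 6): no conditioning environment matches → elsewhere allophone [p].
Occurrence 4 (position 8): no conditioning environment matches → elsewhere allophone [p].
Occurrence 5 (position 11): no conditioning environment matches → elsewhere allophone [p].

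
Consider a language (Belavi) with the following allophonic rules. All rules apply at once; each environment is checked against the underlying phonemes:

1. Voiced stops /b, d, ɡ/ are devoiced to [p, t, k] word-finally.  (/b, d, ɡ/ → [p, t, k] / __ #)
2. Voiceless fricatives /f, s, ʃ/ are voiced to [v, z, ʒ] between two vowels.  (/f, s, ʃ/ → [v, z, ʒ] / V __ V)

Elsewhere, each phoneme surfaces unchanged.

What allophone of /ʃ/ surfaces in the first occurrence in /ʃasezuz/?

/ʃ/ (word-initial) is in the target of rule 2 but the environment (between two vowels) is not met → [ʃ].

[ʃ]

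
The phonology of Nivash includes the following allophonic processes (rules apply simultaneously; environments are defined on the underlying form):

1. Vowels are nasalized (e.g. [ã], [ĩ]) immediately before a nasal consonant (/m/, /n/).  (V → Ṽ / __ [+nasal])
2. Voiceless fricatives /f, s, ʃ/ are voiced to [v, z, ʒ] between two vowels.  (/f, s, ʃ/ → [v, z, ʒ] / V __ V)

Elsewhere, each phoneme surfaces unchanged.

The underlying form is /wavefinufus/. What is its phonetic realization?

/w/ — not in any rule's target class → [w].
/a/ — between /w/ and /v/; rule 1 does not apply here → [a].
/v/ stays [v].
/e/ (between /v/ and /f/): rule 1 targets it, but not before a nasal consonant → unchanged [e].
Rule 2 applies to /f/ (between /e/ and /i/: between two vowels) → [v].
/i/ (between /f/ and /n/) occurs before a nasal consonant → [ĩ] by rule 1.
/n/ (between /i/ and /u/) is unaffected → [n].
/u/ (between /n/ and /f/) is in the target of rule 1 but the environment (before a nasal consonant) is not met → [u].
/f/ meets the environment for rule 2 (between two vowels) → [v].
/u/ (between /f/ and /s/): rule 1 targets it, but not before a nasal consonant → unchanged [u].
/s/ (word-final) is in the target of rule 2 but the environment (between two vowels) is not met → [s].

[wavevĩnuvus]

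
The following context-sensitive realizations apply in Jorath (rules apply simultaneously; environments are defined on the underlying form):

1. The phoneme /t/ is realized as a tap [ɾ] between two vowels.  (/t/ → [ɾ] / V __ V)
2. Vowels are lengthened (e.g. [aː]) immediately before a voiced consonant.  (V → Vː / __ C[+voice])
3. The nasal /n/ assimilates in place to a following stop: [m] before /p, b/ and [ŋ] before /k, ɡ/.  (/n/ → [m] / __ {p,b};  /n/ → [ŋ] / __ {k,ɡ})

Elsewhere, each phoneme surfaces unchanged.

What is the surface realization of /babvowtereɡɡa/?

[baːbvoːwteːreːɡɡa]

/b/ — not in any rule's target class → [b].
/a/ meets the environment for rule 2 (before a voiced consonant) → [aː].
/b/ stays [b].
/v/ — not in any rule's target class → [v].
/o/ — between /v/ and /w/, before a voiced consonant — surfaces as [oː] (rule 2).
/w/ (between /o/ and /t/): no rule targets it → [w].
/t/ — between /w/ and /e/; rule 1 does not apply here → [t].
/e/ (between /t/ and /r/): before a voiced consonant, so rule 2 applies → [eː].
/r/ — not in any rule's target class → [r].
Rule 2 applies to /e/ (between /r/ and /ɡ/: before a voiced consonant) → [eː].
/ɡ/ — not in any rule's target class → [ɡ].
/ɡ/ (between /ɡ/ and /a/) is unaffected → [ɡ].
/a/ (word-final) fails the environment for rule 2, so it stays [a].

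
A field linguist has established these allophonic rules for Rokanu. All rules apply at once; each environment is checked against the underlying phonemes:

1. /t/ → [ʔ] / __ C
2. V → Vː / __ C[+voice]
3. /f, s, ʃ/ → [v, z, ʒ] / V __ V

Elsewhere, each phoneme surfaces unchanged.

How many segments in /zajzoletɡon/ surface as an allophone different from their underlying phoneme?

4

Segments that undergo a rule: /a/ → [aː] (rule 2); /o/ → [oː] (rule 2); /t/ → [ʔ] (rule 1); /o/ → [oː] (rule 2).
All other segments surface unchanged.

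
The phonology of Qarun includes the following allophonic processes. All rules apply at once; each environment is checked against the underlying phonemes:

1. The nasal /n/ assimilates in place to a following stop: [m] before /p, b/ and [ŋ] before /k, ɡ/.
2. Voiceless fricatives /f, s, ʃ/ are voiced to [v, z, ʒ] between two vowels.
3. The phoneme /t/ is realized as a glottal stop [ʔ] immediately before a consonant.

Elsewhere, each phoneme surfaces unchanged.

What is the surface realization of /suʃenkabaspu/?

/s/ — word-initial; rule 2 does not apply here → [s].
/u/ (between /s/ and /ʃ/) is unaffected → [u].
/ʃ/ (between /u/ and /e/) occurs between two vowels → [ʒ] by rule 2.
/e/ — not in any rule's target class → [e].
/n/ — between /e/ and /k/, before a labial or velar stop — surfaces as [ŋ] (rule 1).
/k/ (between /n/ and /a/) is unaffected → [k].
/a/ stays [a].
/b/ (between /a/ and /a/): no rule targets it → [b].
/a/ stays [a].
/s/ — between /a/ and /p/; rule 2 does not apply here → [s].
/p/ stays [p].
/u/ (word-final): no rule targets it → [u].

[suʒeŋkabaspu]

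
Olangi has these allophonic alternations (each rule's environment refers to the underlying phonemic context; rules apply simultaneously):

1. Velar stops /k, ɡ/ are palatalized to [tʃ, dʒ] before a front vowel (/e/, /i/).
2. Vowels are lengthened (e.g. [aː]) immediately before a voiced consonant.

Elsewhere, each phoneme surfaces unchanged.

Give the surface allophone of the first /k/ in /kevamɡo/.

/k/ — word-initial, before a front vowel — surfaces as [tʃ] (rule 1).

[tʃ]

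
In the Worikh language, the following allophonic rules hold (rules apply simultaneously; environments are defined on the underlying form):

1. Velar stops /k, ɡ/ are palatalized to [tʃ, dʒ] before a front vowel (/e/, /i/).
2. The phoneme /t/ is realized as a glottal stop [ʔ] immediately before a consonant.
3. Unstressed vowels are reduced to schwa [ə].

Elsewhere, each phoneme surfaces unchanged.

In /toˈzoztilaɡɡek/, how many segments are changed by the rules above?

5

Segments that undergo a rule: /o/ → [ə] (rule 3); /i/ → [ə] (rule 3); /a/ → [ə] (rule 3); /ɡ/ → [dʒ] (rule 1); /e/ → [ə] (rule 3).
All other segments surface unchanged.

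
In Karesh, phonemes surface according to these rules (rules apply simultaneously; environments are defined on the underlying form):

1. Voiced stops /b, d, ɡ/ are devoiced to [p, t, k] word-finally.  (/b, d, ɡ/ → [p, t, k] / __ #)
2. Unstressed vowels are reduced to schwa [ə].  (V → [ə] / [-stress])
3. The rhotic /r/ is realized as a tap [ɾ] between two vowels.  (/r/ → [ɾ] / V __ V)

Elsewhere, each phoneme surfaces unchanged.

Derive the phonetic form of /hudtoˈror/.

[hədtəˈɾor]

/h/ (word-initial): no rule targets it → [h].
Rule 2 applies to /u/ (between /h/ and /d/: in an unstressed syllable) → [ə].
/d/ (between /u/ and /t/): rule 1 targets it, but not word-finally → unchanged [d].
/t/ — not in any rule's target class → [t].
/o/ meets the environment for rule 2 (in an unstressed syllable) → [ə].
/r/ — between /o/ and /o/, between two vowels — surfaces as [ɾ] (rule 3).
/o/ — between /r/ and /r/; rule 2 does not apply here → [o].
/r/ (word-final) fails the environment for rule 3, so it stays [r].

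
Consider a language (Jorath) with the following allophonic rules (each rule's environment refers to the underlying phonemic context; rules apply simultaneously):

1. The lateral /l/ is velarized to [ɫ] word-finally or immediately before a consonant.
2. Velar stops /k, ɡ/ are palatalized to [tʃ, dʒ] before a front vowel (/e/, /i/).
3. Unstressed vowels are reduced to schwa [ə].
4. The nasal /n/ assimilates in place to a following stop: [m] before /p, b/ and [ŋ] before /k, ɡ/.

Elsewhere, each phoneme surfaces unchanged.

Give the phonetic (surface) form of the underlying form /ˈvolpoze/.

/v/ (word-initial): no rule targets it → [v].
/o/ (between /v/ and /l/) is in the target of rule 3 but the environment (in an unstressed syllable) is not met → [o].
/l/ (between /o/ and /p/): word-finally or immediately before a consonant, so rule 1 applies → [ɫ].
/p/ stays [p].
/o/ (between /p/ and /z/): in an unstressed syllable, so rule 3 applies → [ə].
/z/ (between /o/ and /e/): no rule targets it → [z].
Rule 3 applies to /e/ (word-final: in an unstressed syllable) → [ə].

[ˈvoɫpəzə]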